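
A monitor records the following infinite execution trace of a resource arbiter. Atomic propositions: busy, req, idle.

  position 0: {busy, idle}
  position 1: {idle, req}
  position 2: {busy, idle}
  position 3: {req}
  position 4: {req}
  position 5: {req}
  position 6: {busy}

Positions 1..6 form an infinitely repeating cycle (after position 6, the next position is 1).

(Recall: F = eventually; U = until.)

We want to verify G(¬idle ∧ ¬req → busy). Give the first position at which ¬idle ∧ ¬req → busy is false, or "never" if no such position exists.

¬idle ∧ ¬req → busy holds at every position 0..6, and those are all the positions the trace ever visits, so the invariant G(¬idle ∧ ¬req → busy) is never violated.

never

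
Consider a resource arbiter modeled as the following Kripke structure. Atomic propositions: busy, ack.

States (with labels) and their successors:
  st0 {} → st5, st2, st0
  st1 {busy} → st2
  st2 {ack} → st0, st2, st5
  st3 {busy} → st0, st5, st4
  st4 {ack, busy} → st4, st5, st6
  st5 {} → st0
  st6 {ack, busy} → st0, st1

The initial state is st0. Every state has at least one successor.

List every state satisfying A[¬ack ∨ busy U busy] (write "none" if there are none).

{st1, st3, st4, st6}

States satisfying ¬ack ∨ busy: {st0, st1, st3, st4, st5, st6}.
States satisfying busy: {st1, st3, st4, st6}.
States satisfying A[¬ack ∨ busy U busy]: {st1, st3, st4, st6}.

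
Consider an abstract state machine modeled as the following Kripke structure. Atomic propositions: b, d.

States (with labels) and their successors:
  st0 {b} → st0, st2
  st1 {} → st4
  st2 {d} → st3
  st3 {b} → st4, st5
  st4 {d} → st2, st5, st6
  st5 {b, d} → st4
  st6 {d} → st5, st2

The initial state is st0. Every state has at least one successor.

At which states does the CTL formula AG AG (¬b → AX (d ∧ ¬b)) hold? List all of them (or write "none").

States satisfying AG (¬b → AX (d ∧ ¬b)): ∅.
States satisfying AG AG (¬b → AX (d ∧ ¬b)): ∅.

none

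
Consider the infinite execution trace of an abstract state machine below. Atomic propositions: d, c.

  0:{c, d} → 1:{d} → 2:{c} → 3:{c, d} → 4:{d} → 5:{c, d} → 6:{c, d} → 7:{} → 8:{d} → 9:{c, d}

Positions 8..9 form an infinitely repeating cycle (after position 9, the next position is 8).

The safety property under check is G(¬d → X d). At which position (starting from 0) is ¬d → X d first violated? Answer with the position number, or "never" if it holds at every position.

¬d → X d holds at every position 0..9, and those are all the positions the trace ever visits, so the invariant G(¬d → X d) is never violated.

never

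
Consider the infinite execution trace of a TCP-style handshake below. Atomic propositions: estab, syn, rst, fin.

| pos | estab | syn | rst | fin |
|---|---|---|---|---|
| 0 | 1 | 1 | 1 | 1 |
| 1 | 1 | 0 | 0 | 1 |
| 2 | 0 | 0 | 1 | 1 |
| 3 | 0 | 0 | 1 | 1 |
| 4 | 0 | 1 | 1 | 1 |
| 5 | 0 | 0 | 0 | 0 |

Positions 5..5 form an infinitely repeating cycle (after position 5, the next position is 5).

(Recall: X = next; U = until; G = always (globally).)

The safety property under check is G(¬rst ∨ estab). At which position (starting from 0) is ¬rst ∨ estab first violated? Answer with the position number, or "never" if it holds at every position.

2

Check ¬rst ∨ estab at each position in order: 0 ✓, 1 ✓.
At position 2 the labels are {fin, rst}, so ¬rst ∨ estab is false there. This is the first violation.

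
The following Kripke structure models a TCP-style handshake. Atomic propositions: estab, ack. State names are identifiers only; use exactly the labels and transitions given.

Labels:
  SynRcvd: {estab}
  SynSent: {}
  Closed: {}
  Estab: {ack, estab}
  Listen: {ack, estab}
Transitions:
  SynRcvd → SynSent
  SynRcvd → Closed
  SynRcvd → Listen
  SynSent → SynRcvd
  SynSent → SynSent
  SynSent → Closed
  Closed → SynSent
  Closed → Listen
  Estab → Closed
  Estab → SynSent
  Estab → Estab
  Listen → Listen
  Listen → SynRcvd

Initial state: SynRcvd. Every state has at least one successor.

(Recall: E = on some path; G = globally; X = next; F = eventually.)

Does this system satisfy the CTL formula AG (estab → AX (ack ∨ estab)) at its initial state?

No

States satisfying estab → AX (ack ∨ estab): {SynSent, Closed, Listen}.
States satisfying AG (estab → AX (ack ∨ estab)): ∅.
SynRcvd is reachable from SynRcvd and violates estab → AX (ack ∨ estab), so AG fails at SynRcvd.
SynRcvd ∉ Sat(AG (estab → AX (ack ∨ estab))).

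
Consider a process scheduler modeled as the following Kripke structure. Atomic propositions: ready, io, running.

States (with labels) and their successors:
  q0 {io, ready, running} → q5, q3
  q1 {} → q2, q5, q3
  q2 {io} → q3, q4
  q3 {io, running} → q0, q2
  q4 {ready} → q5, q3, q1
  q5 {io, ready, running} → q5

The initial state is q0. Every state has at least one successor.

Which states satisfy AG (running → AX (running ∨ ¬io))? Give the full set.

{q5}

States satisfying running → AX (running ∨ ¬io): {q0, q1, q2, q4, q5}.
States satisfying AG (running → AX (running ∨ ¬io)): {q5}.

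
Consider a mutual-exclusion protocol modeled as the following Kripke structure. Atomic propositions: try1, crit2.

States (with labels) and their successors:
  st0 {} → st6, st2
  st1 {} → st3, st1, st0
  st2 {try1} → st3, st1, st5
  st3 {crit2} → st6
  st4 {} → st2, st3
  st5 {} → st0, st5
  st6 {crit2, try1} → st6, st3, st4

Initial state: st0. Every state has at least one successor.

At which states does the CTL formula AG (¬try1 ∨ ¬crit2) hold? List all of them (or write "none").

none

States satisfying ¬try1 ∨ ¬crit2: {st0, st1, st2, st3, st4, st5}.
States satisfying AG (¬try1 ∨ ¬crit2): ∅.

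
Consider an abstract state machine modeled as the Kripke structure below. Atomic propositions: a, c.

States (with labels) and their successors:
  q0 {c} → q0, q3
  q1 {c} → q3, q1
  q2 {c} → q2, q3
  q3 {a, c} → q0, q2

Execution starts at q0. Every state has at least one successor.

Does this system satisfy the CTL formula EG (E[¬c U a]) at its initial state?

No

States satisfying E[¬c U a]: {q3}.
States satisfying EG (E[¬c U a]): ∅.
No suitable path/successor from q0 witnesses the formula.
q0 ∉ Sat(EG (E[¬c U a])).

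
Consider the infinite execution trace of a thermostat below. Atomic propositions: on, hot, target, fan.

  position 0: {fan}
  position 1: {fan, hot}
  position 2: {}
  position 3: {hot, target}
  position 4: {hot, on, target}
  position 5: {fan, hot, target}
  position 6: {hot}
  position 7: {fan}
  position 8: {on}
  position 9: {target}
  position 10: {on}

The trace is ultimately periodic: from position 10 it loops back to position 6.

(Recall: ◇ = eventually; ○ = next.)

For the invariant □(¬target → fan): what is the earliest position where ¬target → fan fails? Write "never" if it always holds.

Check ¬target → fan at each position in order: 0 ✓, 1 ✓.
At position 2 the labels are {}, so ¬target → fan is false there. This is the first violation.

2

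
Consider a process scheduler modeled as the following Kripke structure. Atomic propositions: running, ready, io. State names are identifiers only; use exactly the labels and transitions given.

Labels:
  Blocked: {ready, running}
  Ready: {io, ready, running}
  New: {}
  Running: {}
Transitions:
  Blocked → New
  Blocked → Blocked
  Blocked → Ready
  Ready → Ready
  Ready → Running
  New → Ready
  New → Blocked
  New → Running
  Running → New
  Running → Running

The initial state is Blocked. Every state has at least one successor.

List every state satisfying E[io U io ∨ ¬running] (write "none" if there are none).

{Ready, New, Running}

States satisfying io: {Ready}.
States satisfying io ∨ ¬running: {Ready, New, Running}.
States satisfying E[io U io ∨ ¬running]: {Ready, New, Running}.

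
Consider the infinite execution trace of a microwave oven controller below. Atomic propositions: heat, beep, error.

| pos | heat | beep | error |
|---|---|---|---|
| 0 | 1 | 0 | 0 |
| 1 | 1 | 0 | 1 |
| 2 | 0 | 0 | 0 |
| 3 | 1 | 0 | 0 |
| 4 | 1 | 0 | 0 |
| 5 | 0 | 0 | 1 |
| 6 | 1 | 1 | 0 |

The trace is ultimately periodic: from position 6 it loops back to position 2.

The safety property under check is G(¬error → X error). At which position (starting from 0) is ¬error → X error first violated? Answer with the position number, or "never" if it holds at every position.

Check ¬error → X error at each position in order: 0 ✓, 1 ✓.
At position 2 the labels are {} and the next position 3 has {heat}, so ¬error → X error is false there. This is the first violation.

2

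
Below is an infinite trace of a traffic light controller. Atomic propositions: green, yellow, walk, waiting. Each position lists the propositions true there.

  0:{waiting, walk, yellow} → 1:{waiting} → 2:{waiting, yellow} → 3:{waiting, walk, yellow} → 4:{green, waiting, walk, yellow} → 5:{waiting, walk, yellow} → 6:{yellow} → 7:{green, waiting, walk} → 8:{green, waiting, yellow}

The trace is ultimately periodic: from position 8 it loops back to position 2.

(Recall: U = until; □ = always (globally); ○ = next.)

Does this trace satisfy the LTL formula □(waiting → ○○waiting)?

waiting → ○○waiting must hold at every position from 0 onward. It fails at position 4, so □(waiting → ○○waiting) is false.
Positions where waiting holds: 0, 1, 2, 3, 4, 5, 7, 8.
Check ○○waiting at each: 0→ok, 1→ok, 2→ok, 3→ok, 4→fails, 5→ok, 7→ok, 8→ok.

Does not hold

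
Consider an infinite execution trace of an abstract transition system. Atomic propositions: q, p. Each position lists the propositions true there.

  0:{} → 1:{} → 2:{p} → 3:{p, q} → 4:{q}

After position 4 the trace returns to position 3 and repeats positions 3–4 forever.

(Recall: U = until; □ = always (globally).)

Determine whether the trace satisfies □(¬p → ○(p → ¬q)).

¬p → ○(p → ¬q) must hold at every position from 0 onward. It fails at position 4, so □(¬p → ○(p → ¬q)) is false.
Positions where ¬p holds: 0, 1, 4.
Check ○(p → ¬q) at each: 0→ok, 1→ok, 4→fails.

No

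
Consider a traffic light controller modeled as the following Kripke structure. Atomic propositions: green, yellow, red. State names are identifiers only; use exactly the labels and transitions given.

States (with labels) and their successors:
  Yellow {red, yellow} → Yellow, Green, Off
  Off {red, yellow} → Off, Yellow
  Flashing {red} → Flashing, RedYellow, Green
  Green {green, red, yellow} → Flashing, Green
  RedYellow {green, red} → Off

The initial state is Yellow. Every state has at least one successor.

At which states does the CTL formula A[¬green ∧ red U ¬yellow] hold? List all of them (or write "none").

States satisfying ¬green ∧ red: {Yellow, Off, Flashing}.
States satisfying ¬yellow: {Flashing, RedYellow}.
States satisfying A[¬green ∧ red U ¬yellow]: {Flashing, RedYellow}.

{Flashing, RedYellow}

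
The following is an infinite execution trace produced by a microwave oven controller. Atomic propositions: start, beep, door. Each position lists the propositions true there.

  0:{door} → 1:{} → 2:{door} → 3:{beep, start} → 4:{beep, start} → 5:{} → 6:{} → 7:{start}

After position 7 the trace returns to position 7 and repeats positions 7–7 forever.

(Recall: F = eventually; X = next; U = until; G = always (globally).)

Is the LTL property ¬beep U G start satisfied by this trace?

Walking from position 0: at position 3, G start has not yet held and ¬beep fails, so ¬beep U G start is false.

No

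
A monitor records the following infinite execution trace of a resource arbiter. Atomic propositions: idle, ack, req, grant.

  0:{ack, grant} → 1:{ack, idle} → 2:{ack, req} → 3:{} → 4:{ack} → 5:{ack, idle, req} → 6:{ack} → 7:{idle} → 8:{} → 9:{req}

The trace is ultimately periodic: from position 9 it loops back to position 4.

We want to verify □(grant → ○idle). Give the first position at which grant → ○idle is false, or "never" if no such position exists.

grant → ○idle holds at every position 0..9, and those are all the positions the trace ever visits, so the invariant □(grant → ○idle) is never violated.

never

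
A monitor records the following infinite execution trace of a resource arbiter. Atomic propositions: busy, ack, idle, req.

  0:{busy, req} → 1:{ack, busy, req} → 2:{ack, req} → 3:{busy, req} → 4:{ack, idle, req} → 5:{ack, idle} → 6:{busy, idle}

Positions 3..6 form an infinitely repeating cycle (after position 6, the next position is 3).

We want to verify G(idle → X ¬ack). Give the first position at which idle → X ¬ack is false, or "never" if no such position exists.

4

Check idle → X ¬ack at each position in order: 0 ✓, 1 ✓, 2 ✓, 3 ✓.
At position 4 the labels are {ack, idle, req} and the next position 5 has {ack, idle}, so idle → X ¬ack is false there. This is the first violation.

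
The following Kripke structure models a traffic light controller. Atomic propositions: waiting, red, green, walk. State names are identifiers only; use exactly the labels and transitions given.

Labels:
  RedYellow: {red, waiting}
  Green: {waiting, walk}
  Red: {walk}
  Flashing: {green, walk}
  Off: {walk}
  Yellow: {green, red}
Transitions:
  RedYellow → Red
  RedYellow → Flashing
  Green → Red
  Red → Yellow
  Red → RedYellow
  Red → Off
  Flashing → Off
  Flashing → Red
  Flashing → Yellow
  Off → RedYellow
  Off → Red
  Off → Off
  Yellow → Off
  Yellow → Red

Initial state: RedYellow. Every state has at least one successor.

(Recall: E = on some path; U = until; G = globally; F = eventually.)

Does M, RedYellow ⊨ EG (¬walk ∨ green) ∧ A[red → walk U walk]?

Does not hold

States satisfying ¬walk ∨ green: {RedYellow, Flashing, Yellow}.
States satisfying EG (¬walk ∨ green): ∅.
States satisfying red → walk: {Green, Red, Flashing, Off}.
States satisfying walk: {Green, Red, Flashing, Off}.
States satisfying A[red → walk U walk]: {Green, Red, Flashing, Off}.
States satisfying EG (¬walk ∨ green) ∧ A[red → walk U walk]: ∅.
RedYellow ∉ Sat(EG (¬walk ∨ green) ∧ A[red → walk U walk]).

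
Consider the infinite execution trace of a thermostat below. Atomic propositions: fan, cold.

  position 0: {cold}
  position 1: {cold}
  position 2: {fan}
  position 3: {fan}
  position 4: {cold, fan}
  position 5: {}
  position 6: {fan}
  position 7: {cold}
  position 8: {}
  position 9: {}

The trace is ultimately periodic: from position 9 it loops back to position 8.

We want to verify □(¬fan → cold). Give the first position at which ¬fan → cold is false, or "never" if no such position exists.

5

Check ¬fan → cold at each position in order: 0 ✓, 1 ✓, 2 ✓, 3 ✓, 4 ✓.
At position 5 the labels are {}, so ¬fan → cold is false there. This is the first violation.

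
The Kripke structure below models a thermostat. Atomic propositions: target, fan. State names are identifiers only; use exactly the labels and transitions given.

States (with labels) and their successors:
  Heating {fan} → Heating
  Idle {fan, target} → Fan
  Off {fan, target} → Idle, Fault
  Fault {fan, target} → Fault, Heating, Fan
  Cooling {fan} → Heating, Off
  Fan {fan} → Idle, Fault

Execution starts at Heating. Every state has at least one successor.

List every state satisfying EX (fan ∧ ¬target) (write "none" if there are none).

States satisfying fan ∧ ¬target: {Heating, Cooling, Fan}.
States satisfying EX (fan ∧ ¬target): {Heating, Idle, Fault, Cooling}.

{Heating, Idle, Fault, Cooling}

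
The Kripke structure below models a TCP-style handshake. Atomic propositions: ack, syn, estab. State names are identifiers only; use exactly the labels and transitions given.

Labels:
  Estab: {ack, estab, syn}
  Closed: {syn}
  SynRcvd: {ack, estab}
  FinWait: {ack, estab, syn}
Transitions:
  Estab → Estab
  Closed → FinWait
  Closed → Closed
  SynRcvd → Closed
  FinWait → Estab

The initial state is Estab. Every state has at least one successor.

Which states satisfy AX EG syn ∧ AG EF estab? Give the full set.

States satisfying EG syn: {Estab, Closed, FinWait}.
States satisfying AX EG syn: {Estab, Closed, SynRcvd, FinWait}.
States satisfying EF estab: {Estab, Closed, SynRcvd, FinWait}.
States satisfying AG EF estab: {Estab, Closed, SynRcvd, FinWait}.
States satisfying AX EG syn ∧ AG EF estab: {Estab, Closed, SynRcvd, FinWait}.

{Estab, Closed, SynRcvd, FinWait}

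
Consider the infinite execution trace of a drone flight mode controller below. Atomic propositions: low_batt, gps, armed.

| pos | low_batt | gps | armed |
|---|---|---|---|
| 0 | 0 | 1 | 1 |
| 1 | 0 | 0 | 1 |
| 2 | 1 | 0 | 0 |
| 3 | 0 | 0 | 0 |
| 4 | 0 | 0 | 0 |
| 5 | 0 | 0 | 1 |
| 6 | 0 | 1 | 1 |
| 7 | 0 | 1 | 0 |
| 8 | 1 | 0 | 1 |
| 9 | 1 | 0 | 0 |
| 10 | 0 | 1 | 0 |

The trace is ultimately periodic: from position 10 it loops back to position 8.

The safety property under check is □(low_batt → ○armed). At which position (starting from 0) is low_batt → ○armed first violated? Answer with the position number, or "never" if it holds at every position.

Check low_batt → ○armed at each position in order: 0 ✓, 1 ✓.
At position 2 the labels are {low_batt} and the next position 3 has {}, so low_batt → ○armed is false there. This is the first violation.

2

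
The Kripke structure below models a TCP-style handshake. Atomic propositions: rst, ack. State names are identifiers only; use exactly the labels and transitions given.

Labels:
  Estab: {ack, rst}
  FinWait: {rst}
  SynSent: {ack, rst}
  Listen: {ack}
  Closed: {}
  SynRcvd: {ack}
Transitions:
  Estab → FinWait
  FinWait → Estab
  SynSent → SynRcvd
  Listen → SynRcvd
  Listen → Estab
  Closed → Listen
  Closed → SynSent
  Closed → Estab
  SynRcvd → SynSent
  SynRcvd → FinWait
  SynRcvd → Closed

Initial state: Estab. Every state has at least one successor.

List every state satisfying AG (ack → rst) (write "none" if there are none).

{Estab, FinWait}

States satisfying ack → rst: {Estab, FinWait, SynSent, Closed}.
States satisfying AG (ack → rst): {Estab, FinWait}.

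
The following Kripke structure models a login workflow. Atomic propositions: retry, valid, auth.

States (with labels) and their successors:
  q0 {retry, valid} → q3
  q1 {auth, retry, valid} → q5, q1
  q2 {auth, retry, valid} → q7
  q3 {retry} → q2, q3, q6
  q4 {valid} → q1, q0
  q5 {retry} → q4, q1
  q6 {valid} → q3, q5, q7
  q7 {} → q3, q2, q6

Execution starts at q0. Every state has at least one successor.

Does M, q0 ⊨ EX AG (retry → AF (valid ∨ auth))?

States satisfying AG (retry → AF (valid ∨ auth)): ∅.
States satisfying EX AG (retry → AF (valid ∨ auth)): ∅.
No suitable path/successor from q0 witnesses the formula.
q0 ∉ Sat(EX AG (retry → AF (valid ∨ auth))).

Does not hold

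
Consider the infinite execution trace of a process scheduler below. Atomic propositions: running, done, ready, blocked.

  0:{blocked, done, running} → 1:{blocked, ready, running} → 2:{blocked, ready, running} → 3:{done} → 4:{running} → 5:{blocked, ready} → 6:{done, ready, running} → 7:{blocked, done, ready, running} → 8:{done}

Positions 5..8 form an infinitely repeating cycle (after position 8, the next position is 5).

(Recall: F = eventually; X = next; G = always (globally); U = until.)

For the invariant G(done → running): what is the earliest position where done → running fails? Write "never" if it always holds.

Check done → running at each position in order: 0 ✓, 1 ✓, 2 ✓.
At position 3 the labels are {done}, so done → running is false there. This is the first violation.

3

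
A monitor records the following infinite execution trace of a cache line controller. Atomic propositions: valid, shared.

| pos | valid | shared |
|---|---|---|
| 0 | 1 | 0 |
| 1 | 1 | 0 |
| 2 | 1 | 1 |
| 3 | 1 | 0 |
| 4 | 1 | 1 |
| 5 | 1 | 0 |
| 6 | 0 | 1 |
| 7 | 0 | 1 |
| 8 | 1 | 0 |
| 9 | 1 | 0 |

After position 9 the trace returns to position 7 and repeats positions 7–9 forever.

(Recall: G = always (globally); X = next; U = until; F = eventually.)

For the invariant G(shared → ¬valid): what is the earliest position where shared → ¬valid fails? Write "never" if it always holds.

Check shared → ¬valid at each position in order: 0 ✓, 1 ✓.
At position 2 the labels are {shared, valid}, so shared → ¬valid is false there. This is the first violation.

2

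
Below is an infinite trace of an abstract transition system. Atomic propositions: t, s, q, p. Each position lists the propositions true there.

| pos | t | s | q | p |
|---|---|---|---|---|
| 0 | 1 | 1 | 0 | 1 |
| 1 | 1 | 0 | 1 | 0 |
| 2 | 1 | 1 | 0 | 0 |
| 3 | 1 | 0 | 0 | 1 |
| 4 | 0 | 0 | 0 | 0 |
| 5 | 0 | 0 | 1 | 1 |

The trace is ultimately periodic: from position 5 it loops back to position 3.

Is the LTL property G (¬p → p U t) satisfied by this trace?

Violated

¬p → p U t must hold at every position from 0 onward. It fails at position 4, so G (¬p → p U t) is false.
Positions where ¬p holds: 1, 2, 4.
Check p U t at each: 1→ok, 2→ok, 4→fails.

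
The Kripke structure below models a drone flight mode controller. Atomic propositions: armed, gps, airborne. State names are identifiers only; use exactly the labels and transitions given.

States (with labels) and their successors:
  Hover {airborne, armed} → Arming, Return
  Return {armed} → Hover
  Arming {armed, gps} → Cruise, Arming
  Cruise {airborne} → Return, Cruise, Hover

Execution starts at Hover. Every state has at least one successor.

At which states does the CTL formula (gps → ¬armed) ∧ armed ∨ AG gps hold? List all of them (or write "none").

{Hover, Return}

States satisfying ¬armed: {Cruise}.
States satisfying gps → ¬armed: {Hover, Return, Cruise}.
States satisfying (gps → ¬armed) ∧ armed: {Hover, Return}.
States satisfying gps: {Arming}.
States satisfying AG gps: ∅.
States satisfying (gps → ¬armed) ∧ armed ∨ AG gps: {Hover, Return}.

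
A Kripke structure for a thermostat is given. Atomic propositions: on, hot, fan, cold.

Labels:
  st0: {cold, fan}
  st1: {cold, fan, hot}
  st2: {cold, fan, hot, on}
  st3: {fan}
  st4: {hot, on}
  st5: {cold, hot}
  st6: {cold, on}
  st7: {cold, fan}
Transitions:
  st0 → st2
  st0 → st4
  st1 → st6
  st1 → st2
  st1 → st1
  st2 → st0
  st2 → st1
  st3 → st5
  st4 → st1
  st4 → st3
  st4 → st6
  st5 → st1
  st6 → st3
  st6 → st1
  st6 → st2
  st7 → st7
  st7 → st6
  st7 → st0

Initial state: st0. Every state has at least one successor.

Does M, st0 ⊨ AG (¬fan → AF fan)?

States satisfying ¬fan → AF fan: {st0, st1, st2, st3, st4, st5, st6, st7}.
States satisfying AG (¬fan → AF fan): {st0, st1, st2, st3, st4, st5, st6, st7}.
Every state reachable from st0 satisfies ¬fan → AF fan.
st0 ∈ Sat(AG (¬fan → AF fan)).

Satisfied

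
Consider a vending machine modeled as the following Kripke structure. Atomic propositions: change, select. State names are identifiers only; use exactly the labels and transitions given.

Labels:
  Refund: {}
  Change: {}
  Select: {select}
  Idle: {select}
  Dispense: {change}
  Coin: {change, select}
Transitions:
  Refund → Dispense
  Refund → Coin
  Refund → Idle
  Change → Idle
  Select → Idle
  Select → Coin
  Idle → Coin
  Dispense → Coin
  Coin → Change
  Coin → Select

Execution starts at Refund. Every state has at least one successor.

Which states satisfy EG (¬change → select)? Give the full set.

{Select, Idle, Dispense, Coin}

States satisfying ¬change → select: {Select, Idle, Dispense, Coin}.
States satisfying EG (¬change → select): {Select, Idle, Dispense, Coin}.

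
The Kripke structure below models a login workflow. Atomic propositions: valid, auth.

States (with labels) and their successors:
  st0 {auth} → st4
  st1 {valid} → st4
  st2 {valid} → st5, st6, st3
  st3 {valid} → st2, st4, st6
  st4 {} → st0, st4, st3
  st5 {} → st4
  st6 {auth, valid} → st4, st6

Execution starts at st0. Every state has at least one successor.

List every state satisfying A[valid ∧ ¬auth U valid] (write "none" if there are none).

{st1, st2, st3, st6}

States satisfying valid ∧ ¬auth: {st1, st2, st3}.
States satisfying valid: {st1, st2, st3, st6}.
States satisfying A[valid ∧ ¬auth U valid]: {st1, st2, st3, st6}.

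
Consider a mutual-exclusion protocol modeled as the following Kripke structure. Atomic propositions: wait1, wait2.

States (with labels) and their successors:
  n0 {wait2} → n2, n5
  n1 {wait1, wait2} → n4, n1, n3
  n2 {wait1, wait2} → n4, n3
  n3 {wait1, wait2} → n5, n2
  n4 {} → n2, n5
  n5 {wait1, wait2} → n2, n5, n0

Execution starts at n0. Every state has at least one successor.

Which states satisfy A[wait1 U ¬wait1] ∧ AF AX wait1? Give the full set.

{n0, n4}

States satisfying wait1: {n1, n2, n3, n5}.
States satisfying ¬wait1: {n0, n4}.
States satisfying A[wait1 U ¬wait1]: {n0, n4}.
States satisfying AX wait1: {n0, n3, n4}.
States satisfying AF AX wait1: {n0, n2, n3, n4}.
States satisfying A[wait1 U ¬wait1] ∧ AF AX wait1: {n0, n4}.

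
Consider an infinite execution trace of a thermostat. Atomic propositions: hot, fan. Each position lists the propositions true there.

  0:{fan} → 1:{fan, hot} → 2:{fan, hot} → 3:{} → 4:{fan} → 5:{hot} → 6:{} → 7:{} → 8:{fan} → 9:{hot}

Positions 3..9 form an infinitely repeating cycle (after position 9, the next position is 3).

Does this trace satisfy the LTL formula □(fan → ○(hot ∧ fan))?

fan → ○(hot ∧ fan) must hold at every position from 0 onward. It fails at position 2, so □(fan → ○(hot ∧ fan)) is false.
Positions where fan holds: 0, 1, 2, 4, 8.
Check ○(hot ∧ fan) at each: 0→ok, 1→ok, 2→fails, 4→fails, 8→fails.

No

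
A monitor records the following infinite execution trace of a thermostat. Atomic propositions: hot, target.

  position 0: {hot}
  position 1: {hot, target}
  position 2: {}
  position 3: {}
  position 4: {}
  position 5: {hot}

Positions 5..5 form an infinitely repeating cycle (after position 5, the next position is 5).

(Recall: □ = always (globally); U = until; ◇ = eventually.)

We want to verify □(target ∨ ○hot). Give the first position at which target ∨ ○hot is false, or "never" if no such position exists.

2

Check target ∨ ○hot at each position in order: 0 ✓, 1 ✓.
At position 2 the labels are {} and the next position 3 has {}, so target ∨ ○hot is false there. This is the first violation.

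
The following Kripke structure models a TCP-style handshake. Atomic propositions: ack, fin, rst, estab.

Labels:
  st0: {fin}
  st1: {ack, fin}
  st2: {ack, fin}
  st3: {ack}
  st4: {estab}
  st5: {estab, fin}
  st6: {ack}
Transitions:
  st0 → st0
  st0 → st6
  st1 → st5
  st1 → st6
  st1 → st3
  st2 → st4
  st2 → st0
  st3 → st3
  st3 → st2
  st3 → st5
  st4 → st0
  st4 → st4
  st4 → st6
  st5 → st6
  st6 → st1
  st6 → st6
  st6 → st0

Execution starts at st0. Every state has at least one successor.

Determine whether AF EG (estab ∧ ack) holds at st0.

No

States satisfying EG (estab ∧ ack): ∅.
States satisfying AF EG (estab ∧ ack): ∅.
There is a path from st0 along which EG (estab ∧ ack) never holds.
st0 ∉ Sat(AF EG (estab ∧ ack)).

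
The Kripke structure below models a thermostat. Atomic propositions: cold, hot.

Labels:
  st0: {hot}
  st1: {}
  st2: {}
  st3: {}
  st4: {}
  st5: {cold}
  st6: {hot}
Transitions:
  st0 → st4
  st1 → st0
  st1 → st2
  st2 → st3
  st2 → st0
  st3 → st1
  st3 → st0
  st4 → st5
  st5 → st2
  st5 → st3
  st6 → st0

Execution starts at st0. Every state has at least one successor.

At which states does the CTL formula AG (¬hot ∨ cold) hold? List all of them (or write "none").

none

States satisfying ¬hot ∨ cold: {st1, st2, st3, st4, st5}.
States satisfying AG (¬hot ∨ cold): ∅.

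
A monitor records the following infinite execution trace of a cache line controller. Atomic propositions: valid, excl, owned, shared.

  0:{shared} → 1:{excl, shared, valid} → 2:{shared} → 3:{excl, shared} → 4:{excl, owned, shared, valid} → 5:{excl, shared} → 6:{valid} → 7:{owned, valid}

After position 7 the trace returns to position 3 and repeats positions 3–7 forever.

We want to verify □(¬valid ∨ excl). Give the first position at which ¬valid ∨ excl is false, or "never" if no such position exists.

6

Check ¬valid ∨ excl at each position in order: 0 ✓, 1 ✓, 2 ✓, 3 ✓, 4 ✓, 5 ✓.
At position 6 the labels are {valid}, so ¬valid ∨ excl is false there. This is the first violation.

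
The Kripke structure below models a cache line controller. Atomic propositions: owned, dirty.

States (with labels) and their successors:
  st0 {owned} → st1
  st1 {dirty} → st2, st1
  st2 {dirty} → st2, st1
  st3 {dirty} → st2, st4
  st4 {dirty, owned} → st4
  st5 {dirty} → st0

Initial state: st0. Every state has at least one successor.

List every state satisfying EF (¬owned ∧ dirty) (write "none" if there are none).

States satisfying ¬owned ∧ dirty: {st1, st2, st3, st5}.
States satisfying EF (¬owned ∧ dirty): {st0, st1, st2, st3, st5}.

{st0, st1, st2, st3, st5}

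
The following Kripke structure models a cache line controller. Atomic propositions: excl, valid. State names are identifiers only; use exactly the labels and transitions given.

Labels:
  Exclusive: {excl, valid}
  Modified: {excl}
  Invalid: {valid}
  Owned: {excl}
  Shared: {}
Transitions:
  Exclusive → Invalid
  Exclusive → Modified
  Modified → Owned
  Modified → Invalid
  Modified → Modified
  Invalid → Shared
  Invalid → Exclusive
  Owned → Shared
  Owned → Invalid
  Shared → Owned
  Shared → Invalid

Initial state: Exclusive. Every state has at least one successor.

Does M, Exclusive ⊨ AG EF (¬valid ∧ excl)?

Holds

States satisfying EF (¬valid ∧ excl): {Exclusive, Modified, Invalid, Owned, Shared}.
States satisfying AG EF (¬valid ∧ excl): {Exclusive, Modified, Invalid, Owned, Shared}.
Every state reachable from Exclusive satisfies EF (¬valid ∧ excl).
Exclusive ∈ Sat(AG EF (¬valid ∧ excl)).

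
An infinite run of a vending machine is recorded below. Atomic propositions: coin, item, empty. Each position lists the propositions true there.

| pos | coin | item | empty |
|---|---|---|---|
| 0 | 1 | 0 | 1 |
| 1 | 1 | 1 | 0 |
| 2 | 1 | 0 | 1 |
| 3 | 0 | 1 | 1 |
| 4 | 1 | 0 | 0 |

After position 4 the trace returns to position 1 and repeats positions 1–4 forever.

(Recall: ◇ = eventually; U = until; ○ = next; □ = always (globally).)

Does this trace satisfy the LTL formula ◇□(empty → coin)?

Does not hold

□(empty → coin) is false at every position 0..4, so it never becomes true and ◇□(empty → coin) fails.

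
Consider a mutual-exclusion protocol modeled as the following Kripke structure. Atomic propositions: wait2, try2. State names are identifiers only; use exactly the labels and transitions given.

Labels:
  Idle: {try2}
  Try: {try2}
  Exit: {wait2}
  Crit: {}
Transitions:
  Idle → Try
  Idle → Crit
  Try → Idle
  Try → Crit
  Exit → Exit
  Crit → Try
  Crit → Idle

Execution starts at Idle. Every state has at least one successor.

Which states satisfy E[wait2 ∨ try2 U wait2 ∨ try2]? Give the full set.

{Idle, Try, Exit}

States satisfying wait2 ∨ try2: {Idle, Try, Exit}.
States satisfying E[wait2 ∨ try2 U wait2 ∨ try2]: {Idle, Try, Exit}.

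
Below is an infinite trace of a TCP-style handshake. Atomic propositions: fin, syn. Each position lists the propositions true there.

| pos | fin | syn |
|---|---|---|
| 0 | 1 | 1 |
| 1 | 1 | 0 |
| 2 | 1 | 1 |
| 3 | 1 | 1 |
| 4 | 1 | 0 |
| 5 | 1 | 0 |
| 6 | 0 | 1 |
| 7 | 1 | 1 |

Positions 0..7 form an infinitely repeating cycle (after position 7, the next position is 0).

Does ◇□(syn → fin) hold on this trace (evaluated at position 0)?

No

□(syn → fin) is false at every position 0..7, so it never becomes true and ◇□(syn → fin) fails.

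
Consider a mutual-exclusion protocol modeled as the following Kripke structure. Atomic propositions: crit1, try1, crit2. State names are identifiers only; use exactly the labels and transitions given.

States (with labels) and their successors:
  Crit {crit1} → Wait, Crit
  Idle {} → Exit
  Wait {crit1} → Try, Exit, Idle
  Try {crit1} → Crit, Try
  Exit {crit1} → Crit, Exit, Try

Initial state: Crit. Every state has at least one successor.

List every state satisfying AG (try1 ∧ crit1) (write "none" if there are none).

States satisfying try1 ∧ crit1: ∅.
States satisfying AG (try1 ∧ crit1): ∅.

none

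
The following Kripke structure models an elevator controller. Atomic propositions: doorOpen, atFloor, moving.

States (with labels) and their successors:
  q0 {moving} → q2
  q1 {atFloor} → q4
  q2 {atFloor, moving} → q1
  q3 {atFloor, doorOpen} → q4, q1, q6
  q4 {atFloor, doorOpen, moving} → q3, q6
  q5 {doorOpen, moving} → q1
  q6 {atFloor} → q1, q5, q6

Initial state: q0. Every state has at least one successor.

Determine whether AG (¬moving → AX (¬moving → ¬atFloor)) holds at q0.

Violated

States satisfying ¬moving → AX (¬moving → ¬atFloor): {q0, q1, q2, q4, q5}.
States satisfying AG (¬moving → AX (¬moving → ¬atFloor)): ∅.
q3 is reachable from q0 and violates ¬moving → AX (¬moving → ¬atFloor), so AG fails at q0.
q0 ∉ Sat(AG (¬moving → AX (¬moving → ¬atFloor))).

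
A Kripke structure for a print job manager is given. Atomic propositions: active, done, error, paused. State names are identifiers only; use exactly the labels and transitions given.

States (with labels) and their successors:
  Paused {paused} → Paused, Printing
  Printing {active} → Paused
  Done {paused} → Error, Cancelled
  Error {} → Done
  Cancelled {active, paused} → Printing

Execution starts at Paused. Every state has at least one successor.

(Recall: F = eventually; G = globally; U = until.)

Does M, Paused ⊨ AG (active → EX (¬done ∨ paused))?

States satisfying active → EX (¬done ∨ paused): {Paused, Printing, Done, Error, Cancelled}.
States satisfying AG (active → EX (¬done ∨ paused)): {Paused, Printing, Done, Error, Cancelled}.
Every state reachable from Paused satisfies active → EX (¬done ∨ paused).
Paused ∈ Sat(AG (active → EX (¬done ∨ paused))).

Satisfied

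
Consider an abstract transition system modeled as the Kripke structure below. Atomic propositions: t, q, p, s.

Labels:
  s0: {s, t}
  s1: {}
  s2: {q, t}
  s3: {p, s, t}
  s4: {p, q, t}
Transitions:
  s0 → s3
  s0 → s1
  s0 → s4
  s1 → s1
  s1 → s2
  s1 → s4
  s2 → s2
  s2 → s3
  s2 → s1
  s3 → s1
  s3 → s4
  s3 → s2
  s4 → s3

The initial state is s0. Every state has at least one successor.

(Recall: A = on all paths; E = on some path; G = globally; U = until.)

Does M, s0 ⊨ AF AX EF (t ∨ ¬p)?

Holds

States satisfying AX EF (t ∨ ¬p): {s0, s1, s2, s3, s4}.
States satisfying AF AX EF (t ∨ ¬p): {s0, s1, s2, s3, s4}.
s0 ∈ Sat(AF AX EF (t ∨ ¬p)).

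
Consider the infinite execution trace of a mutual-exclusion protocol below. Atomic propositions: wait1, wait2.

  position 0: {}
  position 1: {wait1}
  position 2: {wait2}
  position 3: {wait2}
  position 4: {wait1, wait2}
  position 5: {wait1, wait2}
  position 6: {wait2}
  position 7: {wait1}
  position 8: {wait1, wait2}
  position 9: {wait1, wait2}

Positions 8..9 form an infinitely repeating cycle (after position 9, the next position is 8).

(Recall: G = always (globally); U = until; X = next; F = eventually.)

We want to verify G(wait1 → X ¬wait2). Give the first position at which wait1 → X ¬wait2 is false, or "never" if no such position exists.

Check wait1 → X ¬wait2 at each position in order: 0 ✓.
At position 1 the labels are {wait1} and the next position 2 has {wait2}, so wait1 → X ¬wait2 is false there. This is the first violation.

1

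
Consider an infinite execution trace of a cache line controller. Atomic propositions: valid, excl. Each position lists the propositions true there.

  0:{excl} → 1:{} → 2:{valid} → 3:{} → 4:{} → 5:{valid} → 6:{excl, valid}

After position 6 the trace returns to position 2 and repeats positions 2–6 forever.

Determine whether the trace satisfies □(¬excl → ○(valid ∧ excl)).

Violated

¬excl → ○(valid ∧ excl) must hold at every position from 0 onward. It fails at position 1, so □(¬excl → ○(valid ∧ excl)) is false.
Positions where ¬excl holds: 1, 2, 3, 4, 5.
Check ○(valid ∧ excl) at each: 1→fails, 2→fails, 3→fails, 4→fails, 5→ok.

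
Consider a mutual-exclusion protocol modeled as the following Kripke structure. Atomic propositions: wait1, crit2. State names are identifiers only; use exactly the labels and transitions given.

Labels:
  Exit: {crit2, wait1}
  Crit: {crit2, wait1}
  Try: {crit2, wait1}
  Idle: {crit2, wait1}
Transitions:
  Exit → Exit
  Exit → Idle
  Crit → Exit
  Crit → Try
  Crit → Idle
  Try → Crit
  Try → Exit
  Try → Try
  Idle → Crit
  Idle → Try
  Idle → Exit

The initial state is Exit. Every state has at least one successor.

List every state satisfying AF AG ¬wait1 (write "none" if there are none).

States satisfying AG ¬wait1: ∅.
States satisfying AF AG ¬wait1: ∅.

none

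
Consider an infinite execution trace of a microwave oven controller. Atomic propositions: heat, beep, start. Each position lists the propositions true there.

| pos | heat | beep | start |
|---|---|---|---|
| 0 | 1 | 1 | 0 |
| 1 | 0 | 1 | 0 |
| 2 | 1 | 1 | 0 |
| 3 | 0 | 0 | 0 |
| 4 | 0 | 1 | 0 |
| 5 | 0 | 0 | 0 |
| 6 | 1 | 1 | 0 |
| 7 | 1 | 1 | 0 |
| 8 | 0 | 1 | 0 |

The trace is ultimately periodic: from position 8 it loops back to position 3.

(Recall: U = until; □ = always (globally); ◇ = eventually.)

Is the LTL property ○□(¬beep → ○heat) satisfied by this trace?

No

The position after 0 is 1; □(¬beep → ○heat) is false there.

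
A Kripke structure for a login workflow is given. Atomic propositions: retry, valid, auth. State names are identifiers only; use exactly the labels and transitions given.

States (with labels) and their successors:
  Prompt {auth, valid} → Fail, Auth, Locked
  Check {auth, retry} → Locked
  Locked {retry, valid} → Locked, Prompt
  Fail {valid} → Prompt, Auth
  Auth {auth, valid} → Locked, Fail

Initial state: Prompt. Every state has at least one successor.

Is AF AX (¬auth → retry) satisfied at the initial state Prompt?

States satisfying AX (¬auth → retry): {Check, Locked, Fail}.
States satisfying AF AX (¬auth → retry): {Prompt, Check, Locked, Fail, Auth}.
Prompt ∈ Sat(AF AX (¬auth → retry)).

Holds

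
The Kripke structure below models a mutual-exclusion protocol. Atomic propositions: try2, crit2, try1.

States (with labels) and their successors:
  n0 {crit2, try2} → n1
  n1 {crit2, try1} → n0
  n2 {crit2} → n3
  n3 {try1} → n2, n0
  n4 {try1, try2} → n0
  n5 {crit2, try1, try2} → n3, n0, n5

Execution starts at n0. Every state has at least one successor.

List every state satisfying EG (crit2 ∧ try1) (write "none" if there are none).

{n5}

States satisfying crit2 ∧ try1: {n1, n5}.
States satisfying EG (crit2 ∧ try1): {n5}.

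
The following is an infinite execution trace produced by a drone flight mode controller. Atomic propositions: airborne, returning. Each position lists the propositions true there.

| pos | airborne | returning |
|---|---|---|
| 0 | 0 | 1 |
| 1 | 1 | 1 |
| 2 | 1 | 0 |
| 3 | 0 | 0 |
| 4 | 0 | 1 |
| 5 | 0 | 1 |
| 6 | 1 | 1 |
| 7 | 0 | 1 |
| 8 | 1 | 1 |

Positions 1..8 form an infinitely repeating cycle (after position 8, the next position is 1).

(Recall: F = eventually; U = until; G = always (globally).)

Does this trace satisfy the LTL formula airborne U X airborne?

Yes

Walking from position 0: X airborne first holds at position 0, and airborne holds at every earlier position along the way, so airborne U X airborne holds.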